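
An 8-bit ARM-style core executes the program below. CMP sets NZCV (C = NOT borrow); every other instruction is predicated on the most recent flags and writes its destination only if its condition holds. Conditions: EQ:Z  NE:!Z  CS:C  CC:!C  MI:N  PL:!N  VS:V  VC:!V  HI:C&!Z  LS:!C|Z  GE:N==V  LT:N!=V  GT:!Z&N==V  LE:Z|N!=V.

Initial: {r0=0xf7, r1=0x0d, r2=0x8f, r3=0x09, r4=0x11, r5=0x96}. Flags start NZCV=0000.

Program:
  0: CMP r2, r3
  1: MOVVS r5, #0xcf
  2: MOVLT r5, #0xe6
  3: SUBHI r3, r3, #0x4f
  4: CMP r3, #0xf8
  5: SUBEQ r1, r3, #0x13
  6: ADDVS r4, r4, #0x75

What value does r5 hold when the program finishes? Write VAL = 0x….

VAL = 0xe6

[0] flags=1010 → (cmp)
[1] flags=1010 VS?F → skip
[2] flags=1010 LT?T → r5=0xe6
[3] flags=1010 HI?T → r3=0xba
[4] flags=1000 → (cmp)
[5] flags=1000 EQ?F → skip
[6] flags=1000 VS?F → skip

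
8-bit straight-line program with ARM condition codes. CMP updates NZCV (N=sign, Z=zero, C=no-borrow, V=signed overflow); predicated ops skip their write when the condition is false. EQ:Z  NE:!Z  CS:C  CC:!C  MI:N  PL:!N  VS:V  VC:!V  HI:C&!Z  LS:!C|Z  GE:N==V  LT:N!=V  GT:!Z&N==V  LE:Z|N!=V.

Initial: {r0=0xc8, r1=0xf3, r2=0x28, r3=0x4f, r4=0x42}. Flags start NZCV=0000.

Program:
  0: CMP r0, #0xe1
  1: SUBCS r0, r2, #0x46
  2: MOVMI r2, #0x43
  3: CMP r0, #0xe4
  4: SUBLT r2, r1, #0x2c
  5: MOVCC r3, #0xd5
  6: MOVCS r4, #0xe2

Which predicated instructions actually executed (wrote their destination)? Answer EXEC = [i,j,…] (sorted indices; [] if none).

[0] flags=1000 → (cmp)
[1] flags=1000 CS?F → skip
[2] flags=1000 MI?T → r2=0x43
[3] flags=1000 → (cmp)
[4] flags=1000 LT?T → r2=0xc7
[5] flags=1000 CC?T → r3=0xd5
[6] flags=1000 CS?F → skip

EXEC = [2,4,5]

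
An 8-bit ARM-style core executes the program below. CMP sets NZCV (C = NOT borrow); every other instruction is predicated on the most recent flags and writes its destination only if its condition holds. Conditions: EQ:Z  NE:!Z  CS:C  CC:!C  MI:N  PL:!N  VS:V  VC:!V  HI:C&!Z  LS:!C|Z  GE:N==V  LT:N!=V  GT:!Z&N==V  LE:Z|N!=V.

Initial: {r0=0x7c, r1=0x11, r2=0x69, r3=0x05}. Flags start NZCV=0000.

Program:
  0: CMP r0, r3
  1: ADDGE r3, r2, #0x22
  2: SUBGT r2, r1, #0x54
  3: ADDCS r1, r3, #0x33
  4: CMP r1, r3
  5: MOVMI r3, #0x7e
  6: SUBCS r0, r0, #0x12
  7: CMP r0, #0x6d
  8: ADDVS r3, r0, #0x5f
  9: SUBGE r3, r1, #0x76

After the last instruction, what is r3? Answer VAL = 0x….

[0] flags=0010 → (cmp)
[1] flags=0010 GE?T → r3=0x8b
[2] flags=0010 GT?T → r2=0xbd
[3] flags=0010 CS?T → r1=0xbe
[4] flags=0010 → (cmp)
[5] flags=0010 MI?F → skip
[6] flags=0010 CS?T → r0=0x6a
[7] flags=1000 → (cmp)
[8] flags=1000 VS?F → skip
[9] flags=1000 GE?F → skip

VAL = 0x8b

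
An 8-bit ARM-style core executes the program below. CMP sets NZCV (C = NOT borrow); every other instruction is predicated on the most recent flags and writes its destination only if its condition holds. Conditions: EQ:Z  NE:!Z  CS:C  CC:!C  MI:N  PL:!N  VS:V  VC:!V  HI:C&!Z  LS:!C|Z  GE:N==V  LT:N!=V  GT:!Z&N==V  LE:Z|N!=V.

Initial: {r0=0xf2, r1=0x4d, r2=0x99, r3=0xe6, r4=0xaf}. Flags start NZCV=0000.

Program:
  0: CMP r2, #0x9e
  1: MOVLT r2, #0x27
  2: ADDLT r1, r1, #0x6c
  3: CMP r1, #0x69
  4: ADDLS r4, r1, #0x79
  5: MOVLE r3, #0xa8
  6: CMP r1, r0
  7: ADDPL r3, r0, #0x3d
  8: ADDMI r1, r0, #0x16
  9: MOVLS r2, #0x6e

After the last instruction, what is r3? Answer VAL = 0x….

VAL = 0xa8

0: ✓ CMP  NZCV=1000
1: ✓ MOVLT  r2←0x27
2: ✓ ADDLT  r1←0xb9
3: ✓ CMP  NZCV=0011
4: · ADDLS
5: ✓ MOVLE  r3←0xa8
6: ✓ CMP  NZCV=1000
7: · ADDPL
8: ✓ ADDMI  r1←0x08
9: ✓ MOVLS  r2←0x6e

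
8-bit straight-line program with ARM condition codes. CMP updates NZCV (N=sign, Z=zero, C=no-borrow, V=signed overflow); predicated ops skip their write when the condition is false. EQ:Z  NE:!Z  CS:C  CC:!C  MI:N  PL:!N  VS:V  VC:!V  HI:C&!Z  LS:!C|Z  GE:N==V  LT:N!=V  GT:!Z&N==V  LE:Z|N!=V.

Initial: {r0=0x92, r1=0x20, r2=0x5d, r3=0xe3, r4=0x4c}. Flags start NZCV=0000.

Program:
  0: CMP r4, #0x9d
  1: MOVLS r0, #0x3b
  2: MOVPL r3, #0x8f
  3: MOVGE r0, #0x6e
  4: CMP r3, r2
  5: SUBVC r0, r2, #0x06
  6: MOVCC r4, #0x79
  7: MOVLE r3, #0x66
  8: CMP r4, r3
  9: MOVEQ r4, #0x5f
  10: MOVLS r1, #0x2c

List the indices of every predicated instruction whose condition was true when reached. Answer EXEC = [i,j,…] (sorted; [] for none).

EXEC = [1,3,5,7,10]

0: ✓ CMP  NZCV=1001
1: ✓ MOVLS  r0←0x3b
2: · MOVPL
3: ✓ MOVGE  r0←0x6e
4: ✓ CMP  NZCV=1010
5: ✓ SUBVC  r0←0x57
6: · MOVCC
7: ✓ MOVLE  r3←0x66
8: ✓ CMP  NZCV=1000
9: · MOVEQ
10: ✓ MOVLS  r1←0x2c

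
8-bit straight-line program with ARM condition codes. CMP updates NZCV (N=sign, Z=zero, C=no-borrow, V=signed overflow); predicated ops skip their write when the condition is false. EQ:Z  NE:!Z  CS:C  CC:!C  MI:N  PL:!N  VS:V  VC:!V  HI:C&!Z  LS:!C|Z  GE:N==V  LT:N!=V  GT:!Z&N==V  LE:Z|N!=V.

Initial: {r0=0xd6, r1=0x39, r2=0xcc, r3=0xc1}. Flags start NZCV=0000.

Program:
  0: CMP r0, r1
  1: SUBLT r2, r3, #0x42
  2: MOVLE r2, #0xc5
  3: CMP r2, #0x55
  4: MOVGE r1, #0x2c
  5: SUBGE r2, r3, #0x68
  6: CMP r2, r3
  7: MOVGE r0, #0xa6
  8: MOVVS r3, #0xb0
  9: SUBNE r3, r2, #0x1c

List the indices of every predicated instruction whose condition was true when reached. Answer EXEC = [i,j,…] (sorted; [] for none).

EXEC = [1,2,7,9]

[0] flags=1010 → (cmp)
[1] flags=1010 LT?T → r2=0x7f
[2] flags=1010 LE?T → r2=0xc5
[3] flags=0011 → (cmp)
[4] flags=0011 GE?F → skip
[5] flags=0011 GE?F → skip
[6] flags=0010 → (cmp)
[7] flags=0010 GE?T → r0=0xa6
[8] flags=0010 VS?F → skip
[9] flags=0010 NE?T → r3=0xa9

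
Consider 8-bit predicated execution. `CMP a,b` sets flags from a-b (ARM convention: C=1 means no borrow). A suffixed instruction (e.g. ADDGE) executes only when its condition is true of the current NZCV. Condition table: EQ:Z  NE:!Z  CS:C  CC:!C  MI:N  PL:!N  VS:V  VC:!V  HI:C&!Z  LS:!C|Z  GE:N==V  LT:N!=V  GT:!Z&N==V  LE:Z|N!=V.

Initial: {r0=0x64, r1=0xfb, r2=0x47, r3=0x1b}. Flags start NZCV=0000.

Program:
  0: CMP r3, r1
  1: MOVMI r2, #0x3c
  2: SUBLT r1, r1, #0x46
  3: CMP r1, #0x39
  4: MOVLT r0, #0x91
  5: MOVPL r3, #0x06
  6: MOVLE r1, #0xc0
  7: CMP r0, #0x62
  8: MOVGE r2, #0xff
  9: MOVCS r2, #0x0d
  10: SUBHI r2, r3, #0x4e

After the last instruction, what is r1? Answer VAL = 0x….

[0] flags=0000 → (cmp)
[1] flags=0000 MI?F → skip
[2] flags=0000 LT?F → skip
[3] flags=1010 → (cmp)
[4] flags=1010 LT?T → r0=0x91
[5] flags=1010 PL?F → skip
[6] flags=1010 LE?T → r1=0xc0
[7] flags=0011 → (cmp)
[8] flags=0011 GE?F → skip
[9] flags=0011 CS?T → r2=0x0d
[10] flags=0011 HI?T → r2=0xcd

VAL = 0xc0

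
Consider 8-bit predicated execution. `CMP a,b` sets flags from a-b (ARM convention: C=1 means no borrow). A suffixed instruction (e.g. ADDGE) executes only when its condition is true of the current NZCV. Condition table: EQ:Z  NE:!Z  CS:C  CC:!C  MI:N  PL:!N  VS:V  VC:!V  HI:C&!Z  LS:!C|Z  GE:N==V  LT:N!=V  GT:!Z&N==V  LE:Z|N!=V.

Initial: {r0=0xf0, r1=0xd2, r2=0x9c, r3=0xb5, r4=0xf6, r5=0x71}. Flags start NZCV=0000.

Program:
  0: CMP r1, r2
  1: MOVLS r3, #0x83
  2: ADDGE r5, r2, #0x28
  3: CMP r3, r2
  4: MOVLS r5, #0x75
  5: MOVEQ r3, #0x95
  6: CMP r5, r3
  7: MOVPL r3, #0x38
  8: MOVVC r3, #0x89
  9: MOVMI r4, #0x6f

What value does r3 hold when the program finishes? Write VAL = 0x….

0: ✓ CMP  NZCV=0010
1: · MOVLS
2: ✓ ADDGE  r5←0xc4
3: ✓ CMP  NZCV=0010
4: · MOVLS
5: · MOVEQ
6: ✓ CMP  NZCV=0010
7: ✓ MOVPL  r3←0x38
8: ✓ MOVVC  r3←0x89
9: · MOVMI

VAL = 0x89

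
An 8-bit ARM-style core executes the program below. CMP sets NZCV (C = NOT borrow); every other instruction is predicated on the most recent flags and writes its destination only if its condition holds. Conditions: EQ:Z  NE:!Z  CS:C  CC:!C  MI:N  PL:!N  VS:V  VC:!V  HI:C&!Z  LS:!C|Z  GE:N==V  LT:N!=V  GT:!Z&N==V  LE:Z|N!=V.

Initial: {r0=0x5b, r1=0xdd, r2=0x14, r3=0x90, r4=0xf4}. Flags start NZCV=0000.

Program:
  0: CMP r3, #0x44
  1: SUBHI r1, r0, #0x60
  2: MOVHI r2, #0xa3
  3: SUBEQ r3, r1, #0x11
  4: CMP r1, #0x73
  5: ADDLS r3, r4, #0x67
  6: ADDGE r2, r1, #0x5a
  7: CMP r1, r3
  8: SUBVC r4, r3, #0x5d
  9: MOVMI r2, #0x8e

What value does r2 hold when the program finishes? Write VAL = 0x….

0: ✓ CMP  NZCV=0011
1: ✓ SUBHI  r1←0xfb
2: ✓ MOVHI  r2←0xa3
3: · SUBEQ
4: ✓ CMP  NZCV=1010
5: · ADDLS
6: · ADDGE
7: ✓ CMP  NZCV=0010
8: ✓ SUBVC  r4←0x33
9: · MOVMI

VAL = 0xa3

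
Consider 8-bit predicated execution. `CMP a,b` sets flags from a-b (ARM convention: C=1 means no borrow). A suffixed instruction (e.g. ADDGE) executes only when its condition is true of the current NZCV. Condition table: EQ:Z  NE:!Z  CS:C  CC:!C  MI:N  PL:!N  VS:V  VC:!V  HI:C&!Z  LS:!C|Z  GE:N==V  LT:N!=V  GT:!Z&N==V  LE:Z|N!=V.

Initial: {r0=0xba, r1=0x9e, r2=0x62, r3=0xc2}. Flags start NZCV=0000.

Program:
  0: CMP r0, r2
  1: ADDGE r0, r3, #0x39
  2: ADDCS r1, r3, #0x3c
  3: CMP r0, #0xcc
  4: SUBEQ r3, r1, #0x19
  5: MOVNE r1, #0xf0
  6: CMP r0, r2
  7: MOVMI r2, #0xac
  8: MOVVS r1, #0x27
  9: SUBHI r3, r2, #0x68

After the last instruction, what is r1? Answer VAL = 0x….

[0] flags=0011 → (cmp)
[1] flags=0011 GE?F → skip
[2] flags=0011 CS?T → r1=0xfe
[3] flags=1000 → (cmp)
[4] flags=1000 EQ?F → skip
[5] flags=1000 NE?T → r1=0xf0
[6] flags=0011 → (cmp)
[7] flags=0011 MI?F → skip
[8] flags=0011 VS?T → r1=0x27
[9] flags=0011 HI?T → r3=0xfa

VAL = 0x27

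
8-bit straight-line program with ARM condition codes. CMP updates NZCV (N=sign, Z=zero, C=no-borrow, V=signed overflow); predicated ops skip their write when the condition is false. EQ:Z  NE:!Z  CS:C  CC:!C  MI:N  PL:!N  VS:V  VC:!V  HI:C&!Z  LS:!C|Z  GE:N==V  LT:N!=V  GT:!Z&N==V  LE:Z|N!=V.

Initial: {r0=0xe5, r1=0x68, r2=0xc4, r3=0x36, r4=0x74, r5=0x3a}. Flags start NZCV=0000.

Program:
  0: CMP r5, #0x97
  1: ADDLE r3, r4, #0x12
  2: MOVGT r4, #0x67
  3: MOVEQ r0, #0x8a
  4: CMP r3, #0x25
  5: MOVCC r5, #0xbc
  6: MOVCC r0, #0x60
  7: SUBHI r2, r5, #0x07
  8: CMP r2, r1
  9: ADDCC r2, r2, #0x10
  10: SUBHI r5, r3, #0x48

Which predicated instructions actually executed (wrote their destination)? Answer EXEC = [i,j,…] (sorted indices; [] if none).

EXEC = [2,7,9]

[0] flags=1001 → (cmp)
[1] flags=1001 LE?F → skip
[2] flags=1001 GT?T → r4=0x67
[3] flags=1001 EQ?F → skip
[4] flags=0010 → (cmp)
[5] flags=0010 CC?F → skip
[6] flags=0010 CC?F → skip
[7] flags=0010 HI?T → r2=0x33
[8] flags=1000 → (cmp)
[9] flags=1000 CC?T → r2=0x43
[10] flags=1000 HI?F → skip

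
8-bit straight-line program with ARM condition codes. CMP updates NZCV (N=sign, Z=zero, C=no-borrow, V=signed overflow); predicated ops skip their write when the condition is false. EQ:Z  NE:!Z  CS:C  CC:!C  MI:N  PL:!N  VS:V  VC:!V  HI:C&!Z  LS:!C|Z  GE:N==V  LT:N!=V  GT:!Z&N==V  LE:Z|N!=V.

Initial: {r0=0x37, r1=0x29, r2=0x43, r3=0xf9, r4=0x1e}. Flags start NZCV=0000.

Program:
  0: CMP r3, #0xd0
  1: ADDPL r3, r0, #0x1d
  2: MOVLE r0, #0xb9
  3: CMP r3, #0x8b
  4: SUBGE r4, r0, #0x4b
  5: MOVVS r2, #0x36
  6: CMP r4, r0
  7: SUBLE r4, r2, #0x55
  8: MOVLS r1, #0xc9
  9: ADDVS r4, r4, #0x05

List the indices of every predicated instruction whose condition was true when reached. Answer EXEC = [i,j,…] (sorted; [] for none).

0: ✓ CMP  NZCV=0010
1: ✓ ADDPL  r3←0x54
2: · MOVLE
3: ✓ CMP  NZCV=1001
4: ✓ SUBGE  r4←0xec
5: ✓ MOVVS  r2←0x36
6: ✓ CMP  NZCV=1010
7: ✓ SUBLE  r4←0xe1
8: · MOVLS
9: · ADDVS

EXEC = [1,4,5,7]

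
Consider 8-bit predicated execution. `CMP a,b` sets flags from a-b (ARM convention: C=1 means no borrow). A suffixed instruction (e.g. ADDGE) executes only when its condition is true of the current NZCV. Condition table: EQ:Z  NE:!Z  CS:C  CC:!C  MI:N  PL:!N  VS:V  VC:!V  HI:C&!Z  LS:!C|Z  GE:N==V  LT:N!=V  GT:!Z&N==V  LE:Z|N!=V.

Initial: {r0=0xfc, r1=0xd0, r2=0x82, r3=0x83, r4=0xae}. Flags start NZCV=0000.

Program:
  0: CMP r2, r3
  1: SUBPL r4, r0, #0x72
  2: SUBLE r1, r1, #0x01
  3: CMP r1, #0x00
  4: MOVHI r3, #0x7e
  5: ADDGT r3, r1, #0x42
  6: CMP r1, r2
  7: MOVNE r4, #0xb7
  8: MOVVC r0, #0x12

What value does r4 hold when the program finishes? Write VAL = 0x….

0: ✓ CMP  NZCV=1000
1: · SUBPL
2: ✓ SUBLE  r1←0xcf
3: ✓ CMP  NZCV=1010
4: ✓ MOVHI  r3←0x7e
5: · ADDGT
6: ✓ CMP  NZCV=0010
7: ✓ MOVNE  r4←0xb7
8: ✓ MOVVC  r0←0x12

VAL = 0xb7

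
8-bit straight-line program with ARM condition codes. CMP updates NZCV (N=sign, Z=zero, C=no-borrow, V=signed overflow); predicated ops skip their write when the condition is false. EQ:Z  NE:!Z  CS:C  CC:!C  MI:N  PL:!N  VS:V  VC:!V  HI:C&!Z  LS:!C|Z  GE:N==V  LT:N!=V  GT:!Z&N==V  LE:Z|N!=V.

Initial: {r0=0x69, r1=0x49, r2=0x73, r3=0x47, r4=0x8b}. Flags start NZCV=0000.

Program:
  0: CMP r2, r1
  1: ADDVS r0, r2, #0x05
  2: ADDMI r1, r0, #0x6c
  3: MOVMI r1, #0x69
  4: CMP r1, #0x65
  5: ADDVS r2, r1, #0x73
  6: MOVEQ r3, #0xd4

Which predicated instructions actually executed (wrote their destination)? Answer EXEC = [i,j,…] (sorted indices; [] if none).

EXEC = []

[0] flags=0010 → (cmp)
[1] flags=0010 VS?F → skip
[2] flags=0010 MI?F → skip
[3] flags=0010 MI?F → skip
[4] flags=1000 → (cmp)
[5] flags=1000 VS?F → skip
[6] flags=1000 EQ?F → skip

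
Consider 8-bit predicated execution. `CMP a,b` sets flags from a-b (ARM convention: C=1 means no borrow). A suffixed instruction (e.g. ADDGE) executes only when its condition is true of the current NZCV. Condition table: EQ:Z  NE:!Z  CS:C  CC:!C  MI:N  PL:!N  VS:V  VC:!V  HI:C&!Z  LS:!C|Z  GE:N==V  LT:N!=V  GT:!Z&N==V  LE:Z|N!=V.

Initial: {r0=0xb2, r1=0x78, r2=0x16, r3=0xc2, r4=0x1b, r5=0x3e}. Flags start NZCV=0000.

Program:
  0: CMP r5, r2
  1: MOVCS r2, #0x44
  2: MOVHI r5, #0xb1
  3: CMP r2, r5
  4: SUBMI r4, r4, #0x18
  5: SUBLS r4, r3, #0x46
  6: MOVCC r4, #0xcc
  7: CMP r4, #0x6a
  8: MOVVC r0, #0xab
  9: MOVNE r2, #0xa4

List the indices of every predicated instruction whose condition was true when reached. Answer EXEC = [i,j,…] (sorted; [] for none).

[0] flags=0010 → (cmp)
[1] flags=0010 CS?T → r2=0x44
[2] flags=0010 HI?T → r5=0xb1
[3] flags=1001 → (cmp)
[4] flags=1001 MI?T → r4=0x03
[5] flags=1001 LS?T → r4=0x7c
[6] flags=1001 CC?T → r4=0xcc
[7] flags=0011 → (cmp)
[8] flags=0011 VC?F → skip
[9] flags=0011 NE?T → r2=0xa4

EXEC = [1,2,4,5,6,9]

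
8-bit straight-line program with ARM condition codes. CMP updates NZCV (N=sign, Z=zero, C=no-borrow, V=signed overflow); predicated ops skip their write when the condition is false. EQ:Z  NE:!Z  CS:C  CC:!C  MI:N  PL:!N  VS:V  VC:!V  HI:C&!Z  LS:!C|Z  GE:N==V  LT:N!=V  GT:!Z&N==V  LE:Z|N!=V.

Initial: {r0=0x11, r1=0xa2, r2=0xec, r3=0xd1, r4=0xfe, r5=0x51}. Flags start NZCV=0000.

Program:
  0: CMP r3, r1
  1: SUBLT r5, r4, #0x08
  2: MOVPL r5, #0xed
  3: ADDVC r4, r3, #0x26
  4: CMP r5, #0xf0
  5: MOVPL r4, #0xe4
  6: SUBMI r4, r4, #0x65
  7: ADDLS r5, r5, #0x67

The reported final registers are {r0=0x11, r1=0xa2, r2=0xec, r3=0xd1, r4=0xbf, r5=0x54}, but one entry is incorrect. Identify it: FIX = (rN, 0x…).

[0] flags=0010 → (cmp)
[1] flags=0010 LT?F → skip
[2] flags=0010 PL?T → r5=0xed
[3] flags=0010 VC?T → r4=0xf7
[4] flags=1000 → (cmp)
[5] flags=1000 PL?F → skip
[6] flags=1000 MI?T → r4=0x92
[7] flags=1000 LS?T → r5=0x54

FIX = (r4, 0x92)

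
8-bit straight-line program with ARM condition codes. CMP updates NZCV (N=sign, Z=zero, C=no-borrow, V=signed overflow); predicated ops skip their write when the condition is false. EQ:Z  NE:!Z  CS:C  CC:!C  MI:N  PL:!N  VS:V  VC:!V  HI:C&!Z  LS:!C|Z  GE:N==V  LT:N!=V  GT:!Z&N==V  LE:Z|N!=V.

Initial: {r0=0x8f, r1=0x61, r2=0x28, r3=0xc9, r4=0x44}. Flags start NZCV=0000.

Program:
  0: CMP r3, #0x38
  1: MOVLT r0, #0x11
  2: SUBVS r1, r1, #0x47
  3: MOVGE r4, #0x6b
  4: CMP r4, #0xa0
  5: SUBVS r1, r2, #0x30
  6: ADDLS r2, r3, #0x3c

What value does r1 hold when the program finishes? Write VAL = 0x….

[0] flags=1010 → (cmp)
[1] flags=1010 LT?T → r0=0x11
[2] flags=1010 VS?F → skip
[3] flags=1010 GE?F → skip
[4] flags=1001 → (cmp)
[5] flags=1001 VS?T → r1=0xf8
[6] flags=1001 LS?T → r2=0x05

VAL = 0xf8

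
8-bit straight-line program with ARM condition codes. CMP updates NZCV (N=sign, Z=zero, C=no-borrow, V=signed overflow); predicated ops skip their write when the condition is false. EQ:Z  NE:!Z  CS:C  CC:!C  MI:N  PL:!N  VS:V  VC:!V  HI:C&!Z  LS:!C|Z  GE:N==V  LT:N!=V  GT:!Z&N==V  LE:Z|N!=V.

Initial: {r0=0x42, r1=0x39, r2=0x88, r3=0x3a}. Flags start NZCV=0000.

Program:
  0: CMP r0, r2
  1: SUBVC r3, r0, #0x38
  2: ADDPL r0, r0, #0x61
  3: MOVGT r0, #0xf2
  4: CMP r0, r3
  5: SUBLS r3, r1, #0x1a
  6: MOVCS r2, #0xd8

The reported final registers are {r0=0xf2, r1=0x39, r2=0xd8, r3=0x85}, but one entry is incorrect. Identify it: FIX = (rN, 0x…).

0: ✓ CMP  NZCV=1001
1: · SUBVC
2: · ADDPL
3: ✓ MOVGT  r0←0xf2
4: ✓ CMP  NZCV=1010
5: · SUBLS
6: ✓ MOVCS  r2←0xd8

FIX = (r3, 0x3a)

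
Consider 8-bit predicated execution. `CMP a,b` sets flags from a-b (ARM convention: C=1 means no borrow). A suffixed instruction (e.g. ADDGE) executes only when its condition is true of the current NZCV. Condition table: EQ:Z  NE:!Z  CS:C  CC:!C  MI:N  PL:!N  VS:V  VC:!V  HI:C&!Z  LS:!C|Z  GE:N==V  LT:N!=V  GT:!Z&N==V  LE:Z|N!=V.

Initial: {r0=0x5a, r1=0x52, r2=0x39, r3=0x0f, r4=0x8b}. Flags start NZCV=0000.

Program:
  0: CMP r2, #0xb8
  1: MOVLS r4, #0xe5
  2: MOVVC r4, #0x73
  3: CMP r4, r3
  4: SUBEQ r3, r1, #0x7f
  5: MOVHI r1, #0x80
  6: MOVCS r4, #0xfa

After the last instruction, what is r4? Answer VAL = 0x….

0: ✓ CMP  NZCV=1001
1: ✓ MOVLS  r4←0xe5
2: · MOVVC
3: ✓ CMP  NZCV=1010
4: · SUBEQ
5: ✓ MOVHI  r1←0x80
6: ✓ MOVCS  r4←0xfa

VAL = 0xfa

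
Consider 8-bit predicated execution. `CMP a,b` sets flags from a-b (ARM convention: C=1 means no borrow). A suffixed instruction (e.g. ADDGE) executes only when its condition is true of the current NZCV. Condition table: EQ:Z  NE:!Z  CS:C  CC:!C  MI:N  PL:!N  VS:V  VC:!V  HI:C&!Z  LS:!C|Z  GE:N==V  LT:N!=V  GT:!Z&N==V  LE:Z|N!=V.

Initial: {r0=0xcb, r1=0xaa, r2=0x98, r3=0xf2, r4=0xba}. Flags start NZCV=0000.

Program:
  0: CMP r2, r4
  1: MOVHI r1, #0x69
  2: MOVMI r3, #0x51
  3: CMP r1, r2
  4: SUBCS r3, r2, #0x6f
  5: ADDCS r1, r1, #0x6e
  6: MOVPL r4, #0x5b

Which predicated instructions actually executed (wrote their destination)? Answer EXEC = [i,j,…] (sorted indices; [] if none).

EXEC = [2,4,5,6]

0: ✓ CMP  NZCV=1000
1: · MOVHI
2: ✓ MOVMI  r3←0x51
3: ✓ CMP  NZCV=0010
4: ✓ SUBCS  r3←0x29
5: ✓ ADDCS  r1←0x18
6: ✓ MOVPL  r4←0x5b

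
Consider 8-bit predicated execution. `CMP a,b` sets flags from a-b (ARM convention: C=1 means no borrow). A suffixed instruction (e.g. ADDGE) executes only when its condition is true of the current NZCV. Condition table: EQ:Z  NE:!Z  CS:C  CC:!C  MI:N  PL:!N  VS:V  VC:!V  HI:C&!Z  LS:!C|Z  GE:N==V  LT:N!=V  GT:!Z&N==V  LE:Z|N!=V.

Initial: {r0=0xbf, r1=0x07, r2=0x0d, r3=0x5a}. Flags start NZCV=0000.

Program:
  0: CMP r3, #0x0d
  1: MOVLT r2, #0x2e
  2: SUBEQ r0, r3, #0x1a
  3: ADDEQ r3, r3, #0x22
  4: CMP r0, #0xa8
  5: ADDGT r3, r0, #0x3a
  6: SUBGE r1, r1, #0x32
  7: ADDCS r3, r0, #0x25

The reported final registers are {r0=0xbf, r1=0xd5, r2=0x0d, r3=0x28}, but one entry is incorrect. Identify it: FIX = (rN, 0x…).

FIX = (r3, 0xe4)

[0] flags=0010 → (cmp)
[1] flags=0010 LT?F → skip
[2] flags=0010 EQ?F → skip
[3] flags=0010 EQ?F → skip
[4] flags=0010 → (cmp)
[5] flags=0010 GT?T → r3=0xf9
[6] flags=0010 GE?T → r1=0xd5
[7] flags=0010 CS?T → r3=0xe4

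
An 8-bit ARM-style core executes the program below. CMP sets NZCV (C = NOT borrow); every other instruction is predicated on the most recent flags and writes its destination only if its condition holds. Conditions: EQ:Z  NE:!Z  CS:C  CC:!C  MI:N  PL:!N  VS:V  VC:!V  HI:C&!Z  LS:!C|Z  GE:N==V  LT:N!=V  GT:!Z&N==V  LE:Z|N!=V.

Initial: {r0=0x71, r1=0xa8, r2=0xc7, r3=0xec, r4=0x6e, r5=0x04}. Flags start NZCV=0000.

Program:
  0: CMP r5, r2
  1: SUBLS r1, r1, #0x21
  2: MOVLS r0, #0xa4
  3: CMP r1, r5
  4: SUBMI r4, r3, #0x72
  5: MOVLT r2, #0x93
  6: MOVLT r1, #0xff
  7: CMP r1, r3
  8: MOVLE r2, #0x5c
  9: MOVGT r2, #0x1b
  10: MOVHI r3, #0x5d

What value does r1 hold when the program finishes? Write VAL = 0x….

VAL = 0xff

0: ✓ CMP  NZCV=0000
1: ✓ SUBLS  r1←0x87
2: ✓ MOVLS  r0←0xa4
3: ✓ CMP  NZCV=1010
4: ✓ SUBMI  r4←0x7a
5: ✓ MOVLT  r2←0x93
6: ✓ MOVLT  r1←0xff
7: ✓ CMP  NZCV=0010
8: · MOVLE
9: ✓ MOVGT  r2←0x1b
10: ✓ MOVHI  r3←0x5d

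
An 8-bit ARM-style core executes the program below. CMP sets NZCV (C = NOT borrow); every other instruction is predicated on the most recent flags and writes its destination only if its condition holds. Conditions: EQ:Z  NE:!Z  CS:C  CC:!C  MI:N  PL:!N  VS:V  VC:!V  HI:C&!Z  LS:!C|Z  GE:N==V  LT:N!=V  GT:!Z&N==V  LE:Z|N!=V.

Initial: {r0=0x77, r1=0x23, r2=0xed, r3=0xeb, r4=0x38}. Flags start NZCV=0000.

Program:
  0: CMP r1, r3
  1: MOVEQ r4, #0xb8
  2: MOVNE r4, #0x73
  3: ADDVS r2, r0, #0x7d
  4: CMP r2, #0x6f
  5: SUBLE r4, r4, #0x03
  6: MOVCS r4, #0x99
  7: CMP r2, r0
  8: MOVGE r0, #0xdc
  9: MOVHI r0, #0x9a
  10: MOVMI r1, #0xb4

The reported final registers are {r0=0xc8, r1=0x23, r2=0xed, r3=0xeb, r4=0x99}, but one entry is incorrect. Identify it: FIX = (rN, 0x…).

[0] flags=0000 → (cmp)
[1] flags=0000 EQ?F → skip
[2] flags=0000 NE?T → r4=0x73
[3] flags=0000 VS?F → skip
[4] flags=0011 → (cmp)
[5] flags=0011 LE?T → r4=0x70
[6] flags=0011 CS?T → r4=0x99
[7] flags=0011 → (cmp)
[8] flags=0011 GE?F → skip
[9] flags=0011 HI?T → r0=0x9a
[10] flags=0011 MI?F → skip

FIX = (r0, 0x9a)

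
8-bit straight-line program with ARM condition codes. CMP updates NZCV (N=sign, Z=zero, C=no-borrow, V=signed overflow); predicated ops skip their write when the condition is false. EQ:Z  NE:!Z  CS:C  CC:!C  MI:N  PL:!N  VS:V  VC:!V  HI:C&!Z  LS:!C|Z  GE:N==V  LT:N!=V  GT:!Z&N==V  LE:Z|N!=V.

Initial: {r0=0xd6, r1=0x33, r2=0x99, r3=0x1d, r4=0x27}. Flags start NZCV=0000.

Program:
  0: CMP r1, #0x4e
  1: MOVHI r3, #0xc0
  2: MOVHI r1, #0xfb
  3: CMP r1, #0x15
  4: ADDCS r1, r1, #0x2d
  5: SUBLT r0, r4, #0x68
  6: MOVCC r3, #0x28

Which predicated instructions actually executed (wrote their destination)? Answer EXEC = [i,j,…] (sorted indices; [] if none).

EXEC = [4]

[0] flags=1000 → (cmp)
[1] flags=1000 HI?F → skip
[2] flags=1000 HI?F → skip
[3] flags=0010 → (cmp)
[4] flags=0010 CS?T → r1=0x60
[5] flags=0010 LT?F → skip
[6] flags=0010 CC?F → skip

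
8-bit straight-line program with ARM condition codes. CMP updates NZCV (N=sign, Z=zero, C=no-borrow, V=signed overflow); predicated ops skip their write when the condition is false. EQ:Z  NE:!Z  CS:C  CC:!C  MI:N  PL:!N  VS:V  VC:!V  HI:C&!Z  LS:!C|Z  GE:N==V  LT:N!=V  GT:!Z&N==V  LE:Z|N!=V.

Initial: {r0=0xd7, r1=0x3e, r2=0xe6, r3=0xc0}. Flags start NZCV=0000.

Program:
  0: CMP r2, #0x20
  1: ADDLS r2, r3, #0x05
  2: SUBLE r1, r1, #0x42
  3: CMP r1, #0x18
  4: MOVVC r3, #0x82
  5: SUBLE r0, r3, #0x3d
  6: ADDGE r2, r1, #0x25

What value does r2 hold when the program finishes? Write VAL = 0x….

VAL = 0xe6

0: ✓ CMP  NZCV=1010
1: · ADDLS
2: ✓ SUBLE  r1←0xfc
3: ✓ CMP  NZCV=1010
4: ✓ MOVVC  r3←0x82
5: ✓ SUBLE  r0←0x45
6: · ADDGE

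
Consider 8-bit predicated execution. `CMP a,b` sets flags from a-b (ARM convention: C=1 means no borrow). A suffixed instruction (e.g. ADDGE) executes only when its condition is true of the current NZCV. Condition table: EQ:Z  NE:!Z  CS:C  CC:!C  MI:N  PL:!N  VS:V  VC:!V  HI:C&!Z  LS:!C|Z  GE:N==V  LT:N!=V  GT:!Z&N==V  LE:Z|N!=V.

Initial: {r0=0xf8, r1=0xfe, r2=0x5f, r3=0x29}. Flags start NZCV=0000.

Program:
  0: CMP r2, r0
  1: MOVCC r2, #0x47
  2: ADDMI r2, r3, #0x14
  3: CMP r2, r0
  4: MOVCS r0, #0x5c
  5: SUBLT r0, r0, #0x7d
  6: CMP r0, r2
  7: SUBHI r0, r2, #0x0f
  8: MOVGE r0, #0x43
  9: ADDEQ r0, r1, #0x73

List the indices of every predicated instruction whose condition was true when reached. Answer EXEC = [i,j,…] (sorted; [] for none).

EXEC = [1,7]

[0] flags=0000 → (cmp)
[1] flags=0000 CC?T → r2=0x47
[2] flags=0000 MI?F → skip
[3] flags=0000 → (cmp)
[4] flags=0000 CS?F → skip
[5] flags=0000 LT?F → skip
[6] flags=1010 → (cmp)
[7] flags=1010 HI?T → r0=0x38
[8] flags=1010 GE?F → skip
[9] flags=1010 EQ?F → skip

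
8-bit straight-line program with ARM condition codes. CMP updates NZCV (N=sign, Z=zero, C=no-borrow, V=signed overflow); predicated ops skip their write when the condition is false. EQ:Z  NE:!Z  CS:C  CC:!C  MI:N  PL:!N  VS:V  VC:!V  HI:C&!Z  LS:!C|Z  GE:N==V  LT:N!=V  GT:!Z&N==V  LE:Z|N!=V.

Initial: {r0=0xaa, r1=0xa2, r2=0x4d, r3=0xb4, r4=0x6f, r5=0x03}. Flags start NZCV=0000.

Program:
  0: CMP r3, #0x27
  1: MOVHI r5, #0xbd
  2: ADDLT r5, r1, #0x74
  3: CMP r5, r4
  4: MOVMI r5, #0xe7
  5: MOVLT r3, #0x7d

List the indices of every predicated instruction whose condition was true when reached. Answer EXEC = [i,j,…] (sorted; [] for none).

0: ✓ CMP  NZCV=1010
1: ✓ MOVHI  r5←0xbd
2: ✓ ADDLT  r5←0x16
3: ✓ CMP  NZCV=1000
4: ✓ MOVMI  r5←0xe7
5: ✓ MOVLT  r3←0x7d

EXEC = [1,2,4,5]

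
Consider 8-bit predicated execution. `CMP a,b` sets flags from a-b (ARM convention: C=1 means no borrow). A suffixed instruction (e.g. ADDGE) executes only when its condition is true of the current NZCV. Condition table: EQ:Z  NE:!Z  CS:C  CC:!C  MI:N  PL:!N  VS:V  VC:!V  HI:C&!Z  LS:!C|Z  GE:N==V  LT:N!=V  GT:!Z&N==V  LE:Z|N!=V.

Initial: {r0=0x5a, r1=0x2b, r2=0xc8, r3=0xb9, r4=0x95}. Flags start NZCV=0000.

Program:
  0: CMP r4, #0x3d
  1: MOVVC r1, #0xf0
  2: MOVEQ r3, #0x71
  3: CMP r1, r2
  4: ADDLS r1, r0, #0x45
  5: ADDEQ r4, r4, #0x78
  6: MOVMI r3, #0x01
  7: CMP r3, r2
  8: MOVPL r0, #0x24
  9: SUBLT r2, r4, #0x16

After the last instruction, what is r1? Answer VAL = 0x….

0: ✓ CMP  NZCV=0011
1: · MOVVC
2: · MOVEQ
3: ✓ CMP  NZCV=0000
4: ✓ ADDLS  r1←0x9f
5: · ADDEQ
6: · MOVMI
7: ✓ CMP  NZCV=1000
8: · MOVPL
9: ✓ SUBLT  r2←0x7f

VAL = 0x9f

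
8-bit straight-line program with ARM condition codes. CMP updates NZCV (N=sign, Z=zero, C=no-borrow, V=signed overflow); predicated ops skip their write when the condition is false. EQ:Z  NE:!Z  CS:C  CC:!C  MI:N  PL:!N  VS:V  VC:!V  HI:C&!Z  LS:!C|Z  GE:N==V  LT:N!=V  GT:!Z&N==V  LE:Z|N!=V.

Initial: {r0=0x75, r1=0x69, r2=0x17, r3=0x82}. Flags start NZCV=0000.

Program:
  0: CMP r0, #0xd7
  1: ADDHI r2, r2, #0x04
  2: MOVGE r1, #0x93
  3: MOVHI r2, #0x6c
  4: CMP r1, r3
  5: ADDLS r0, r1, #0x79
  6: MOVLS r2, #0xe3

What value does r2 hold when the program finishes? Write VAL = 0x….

VAL = 0x17

[0] flags=1001 → (cmp)
[1] flags=1001 HI?F → skip
[2] flags=1001 GE?T → r1=0x93
[3] flags=1001 HI?F → skip
[4] flags=0010 → (cmp)
[5] flags=0010 LS?F → skip
[6] flags=0010 LS?F → skip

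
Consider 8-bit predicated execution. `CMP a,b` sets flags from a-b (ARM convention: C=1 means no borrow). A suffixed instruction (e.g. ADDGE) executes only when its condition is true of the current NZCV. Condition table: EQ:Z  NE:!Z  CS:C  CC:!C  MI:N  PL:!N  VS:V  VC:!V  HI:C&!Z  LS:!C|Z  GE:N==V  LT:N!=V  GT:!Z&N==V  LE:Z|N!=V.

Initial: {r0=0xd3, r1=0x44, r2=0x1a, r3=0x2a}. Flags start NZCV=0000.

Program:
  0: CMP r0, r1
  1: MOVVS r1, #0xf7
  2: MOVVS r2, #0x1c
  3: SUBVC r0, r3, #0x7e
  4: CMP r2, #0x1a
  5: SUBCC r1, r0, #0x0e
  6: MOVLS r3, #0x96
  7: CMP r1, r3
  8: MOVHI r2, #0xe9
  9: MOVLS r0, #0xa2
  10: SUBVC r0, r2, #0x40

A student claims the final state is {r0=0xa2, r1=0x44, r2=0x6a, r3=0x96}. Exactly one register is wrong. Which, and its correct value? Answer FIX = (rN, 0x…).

FIX = (r2, 0x1a)

0: ✓ CMP  NZCV=1010
1: · MOVVS
2: · MOVVS
3: ✓ SUBVC  r0←0xac
4: ✓ CMP  NZCV=0110
5: · SUBCC
6: ✓ MOVLS  r3←0x96
7: ✓ CMP  NZCV=1001
8: · MOVHI
9: ✓ MOVLS  r0←0xa2
10: · SUBVC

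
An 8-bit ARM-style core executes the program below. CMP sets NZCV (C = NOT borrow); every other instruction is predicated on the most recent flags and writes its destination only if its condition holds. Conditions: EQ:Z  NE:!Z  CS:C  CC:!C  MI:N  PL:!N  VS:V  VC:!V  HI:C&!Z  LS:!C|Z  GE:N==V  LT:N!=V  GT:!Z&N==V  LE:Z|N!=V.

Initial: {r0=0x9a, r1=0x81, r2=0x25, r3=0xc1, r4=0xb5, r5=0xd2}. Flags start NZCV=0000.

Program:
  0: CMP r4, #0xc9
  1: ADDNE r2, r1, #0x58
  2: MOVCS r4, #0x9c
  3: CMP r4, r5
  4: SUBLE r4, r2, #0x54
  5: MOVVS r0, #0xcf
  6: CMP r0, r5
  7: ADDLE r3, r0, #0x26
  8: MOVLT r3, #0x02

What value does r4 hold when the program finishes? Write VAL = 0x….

VAL = 0x85

0: ✓ CMP  NZCV=1000
1: ✓ ADDNE  r2←0xd9
2: · MOVCS
3: ✓ CMP  NZCV=1000
4: ✓ SUBLE  r4←0x85
5: · MOVVS
6: ✓ CMP  NZCV=1000
7: ✓ ADDLE  r3←0xc0
8: ✓ MOVLT  r3←0x02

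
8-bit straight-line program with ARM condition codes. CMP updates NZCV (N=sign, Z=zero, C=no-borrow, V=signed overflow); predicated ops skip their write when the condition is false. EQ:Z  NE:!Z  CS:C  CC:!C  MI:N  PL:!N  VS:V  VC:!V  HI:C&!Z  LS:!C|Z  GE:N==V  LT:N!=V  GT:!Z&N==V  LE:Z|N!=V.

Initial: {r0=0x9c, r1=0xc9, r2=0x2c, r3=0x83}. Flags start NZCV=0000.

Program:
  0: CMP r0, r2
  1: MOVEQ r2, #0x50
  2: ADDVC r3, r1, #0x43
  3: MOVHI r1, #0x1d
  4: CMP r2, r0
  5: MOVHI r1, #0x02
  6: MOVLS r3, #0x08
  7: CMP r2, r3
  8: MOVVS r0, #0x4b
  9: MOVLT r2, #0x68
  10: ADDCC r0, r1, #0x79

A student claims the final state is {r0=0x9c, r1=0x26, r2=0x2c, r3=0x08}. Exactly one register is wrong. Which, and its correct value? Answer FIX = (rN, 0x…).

[0] flags=0011 → (cmp)
[1] flags=0011 EQ?F → skip
[2] flags=0011 VC?F → skip
[3] flags=0011 HI?T → r1=0x1d
[4] flags=1001 → (cmp)
[5] flags=1001 HI?F → skip
[6] flags=1001 LS?T → r3=0x08
[7] flags=0010 → (cmp)
[8] flags=0010 VS?F → skip
[9] flags=0010 LT?F → skip
[10] flags=0010 CC?F → skip

FIX = (r1, 0x1d)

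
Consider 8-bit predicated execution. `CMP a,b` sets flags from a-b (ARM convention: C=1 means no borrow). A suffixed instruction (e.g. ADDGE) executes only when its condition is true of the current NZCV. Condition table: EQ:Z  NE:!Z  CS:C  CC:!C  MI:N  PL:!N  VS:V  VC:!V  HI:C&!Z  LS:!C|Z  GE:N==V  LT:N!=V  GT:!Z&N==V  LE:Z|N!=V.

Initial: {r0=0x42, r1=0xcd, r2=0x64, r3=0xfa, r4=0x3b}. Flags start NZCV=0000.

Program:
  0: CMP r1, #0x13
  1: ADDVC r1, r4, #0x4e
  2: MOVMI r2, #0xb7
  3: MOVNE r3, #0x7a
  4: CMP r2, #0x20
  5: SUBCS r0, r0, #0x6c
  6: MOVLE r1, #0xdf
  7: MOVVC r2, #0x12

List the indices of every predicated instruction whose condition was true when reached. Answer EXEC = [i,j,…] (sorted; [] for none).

[0] flags=1010 → (cmp)
[1] flags=1010 VC?T → r1=0x89
[2] flags=1010 MI?T → r2=0xb7
[3] flags=1010 NE?T → r3=0x7a
[4] flags=1010 → (cmp)
[5] flags=1010 CS?T → r0=0xd6
[6] flags=1010 LE?T → r1=0xdf
[7] flags=1010 VC?T → r2=0x12

EXEC = [1,2,3,5,6,7]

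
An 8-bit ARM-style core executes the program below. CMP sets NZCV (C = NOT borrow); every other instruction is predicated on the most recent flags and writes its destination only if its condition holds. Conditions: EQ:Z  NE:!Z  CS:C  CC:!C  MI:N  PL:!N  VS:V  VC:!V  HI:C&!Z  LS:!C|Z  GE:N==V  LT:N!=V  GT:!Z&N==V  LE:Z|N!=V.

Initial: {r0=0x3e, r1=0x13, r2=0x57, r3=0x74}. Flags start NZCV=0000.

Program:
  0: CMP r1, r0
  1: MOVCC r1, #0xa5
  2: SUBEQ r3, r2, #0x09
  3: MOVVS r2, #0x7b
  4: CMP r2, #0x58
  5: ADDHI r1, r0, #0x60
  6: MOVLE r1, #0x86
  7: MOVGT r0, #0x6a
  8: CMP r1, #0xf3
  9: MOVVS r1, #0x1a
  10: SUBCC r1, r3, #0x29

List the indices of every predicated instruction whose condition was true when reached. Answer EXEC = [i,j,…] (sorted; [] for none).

0: ✓ CMP  NZCV=1000
1: ✓ MOVCC  r1←0xa5
2: · SUBEQ
3: · MOVVS
4: ✓ CMP  NZCV=1000
5: · ADDHI
6: ✓ MOVLE  r1←0x86
7: · MOVGT
8: ✓ CMP  NZCV=1000
9: · MOVVS
10: ✓ SUBCC  r1←0x4b

EXEC = [1,6,10]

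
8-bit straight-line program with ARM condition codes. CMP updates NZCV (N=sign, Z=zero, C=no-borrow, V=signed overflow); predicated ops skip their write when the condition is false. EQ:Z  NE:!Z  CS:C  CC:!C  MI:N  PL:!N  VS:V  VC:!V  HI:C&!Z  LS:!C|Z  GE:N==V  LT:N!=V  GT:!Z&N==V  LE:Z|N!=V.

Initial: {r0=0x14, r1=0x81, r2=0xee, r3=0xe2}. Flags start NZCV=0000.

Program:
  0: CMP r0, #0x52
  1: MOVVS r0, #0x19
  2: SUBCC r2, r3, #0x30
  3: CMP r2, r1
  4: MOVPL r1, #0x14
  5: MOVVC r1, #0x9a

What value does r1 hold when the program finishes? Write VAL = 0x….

[0] flags=1000 → (cmp)
[1] flags=1000 VS?F → skip
[2] flags=1000 CC?T → r2=0xb2
[3] flags=0010 → (cmp)
[4] flags=0010 PL?T → r1=0x14
[5] flags=0010 VC?T → r1=0x9a

VAL = 0x9a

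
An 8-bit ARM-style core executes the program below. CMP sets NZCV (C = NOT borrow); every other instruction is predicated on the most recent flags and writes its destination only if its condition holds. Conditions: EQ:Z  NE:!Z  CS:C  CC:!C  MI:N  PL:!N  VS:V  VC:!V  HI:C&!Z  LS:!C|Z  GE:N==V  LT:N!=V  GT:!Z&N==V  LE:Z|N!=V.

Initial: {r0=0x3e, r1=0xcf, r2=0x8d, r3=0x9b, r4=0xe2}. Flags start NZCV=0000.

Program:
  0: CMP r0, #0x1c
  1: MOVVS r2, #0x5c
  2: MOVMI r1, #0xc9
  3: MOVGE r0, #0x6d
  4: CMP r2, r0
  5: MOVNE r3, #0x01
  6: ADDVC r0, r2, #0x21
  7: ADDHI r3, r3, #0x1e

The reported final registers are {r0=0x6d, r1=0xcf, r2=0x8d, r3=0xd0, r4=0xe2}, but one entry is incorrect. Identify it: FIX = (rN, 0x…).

[0] flags=0010 → (cmp)
[1] flags=0010 VS?F → skip
[2] flags=0010 MI?F → skip
[3] flags=0010 GE?T → r0=0x6d
[4] flags=0011 → (cmp)
[5] flags=0011 NE?T → r3=0x01
[6] flags=0011 VC?F → skip
[7] flags=0011 HI?T → r3=0x1f

FIX = (r3, 0x1f)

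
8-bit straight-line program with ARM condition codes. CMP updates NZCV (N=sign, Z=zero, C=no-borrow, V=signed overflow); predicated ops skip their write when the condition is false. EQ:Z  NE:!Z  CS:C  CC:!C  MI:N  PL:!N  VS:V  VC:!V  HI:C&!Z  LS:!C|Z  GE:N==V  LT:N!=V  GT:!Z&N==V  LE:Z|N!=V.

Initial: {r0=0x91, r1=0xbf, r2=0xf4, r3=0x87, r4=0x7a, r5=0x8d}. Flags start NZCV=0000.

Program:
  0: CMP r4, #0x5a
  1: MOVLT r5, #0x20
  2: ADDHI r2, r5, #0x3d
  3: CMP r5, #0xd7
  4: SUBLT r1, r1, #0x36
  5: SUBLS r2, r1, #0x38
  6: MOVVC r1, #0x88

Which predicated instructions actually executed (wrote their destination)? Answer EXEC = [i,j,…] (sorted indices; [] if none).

[0] flags=0010 → (cmp)
[1] flags=0010 LT?F → skip
[2] flags=0010 HI?T → r2=0xca
[3] flags=1000 → (cmp)
[4] flags=1000 LT?T → r1=0x89
[5] flags=1000 LS?T → r2=0x51
[6] flags=1000 VC?T → r1=0x88

EXEC = [2,4,5,6]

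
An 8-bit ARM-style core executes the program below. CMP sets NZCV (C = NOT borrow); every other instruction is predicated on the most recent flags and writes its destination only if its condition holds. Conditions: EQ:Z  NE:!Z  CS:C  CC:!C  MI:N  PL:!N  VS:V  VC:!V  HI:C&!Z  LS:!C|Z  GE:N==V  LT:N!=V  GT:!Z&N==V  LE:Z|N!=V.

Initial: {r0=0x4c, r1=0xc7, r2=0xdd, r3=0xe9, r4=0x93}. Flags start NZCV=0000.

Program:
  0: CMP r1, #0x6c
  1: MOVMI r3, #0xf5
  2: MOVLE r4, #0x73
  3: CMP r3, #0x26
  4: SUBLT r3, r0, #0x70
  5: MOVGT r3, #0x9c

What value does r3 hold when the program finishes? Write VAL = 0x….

VAL = 0xdc

0: ✓ CMP  NZCV=0011
1: · MOVMI
2: ✓ MOVLE  r4←0x73
3: ✓ CMP  NZCV=1010
4: ✓ SUBLT  r3←0xdc
5: · MOVGT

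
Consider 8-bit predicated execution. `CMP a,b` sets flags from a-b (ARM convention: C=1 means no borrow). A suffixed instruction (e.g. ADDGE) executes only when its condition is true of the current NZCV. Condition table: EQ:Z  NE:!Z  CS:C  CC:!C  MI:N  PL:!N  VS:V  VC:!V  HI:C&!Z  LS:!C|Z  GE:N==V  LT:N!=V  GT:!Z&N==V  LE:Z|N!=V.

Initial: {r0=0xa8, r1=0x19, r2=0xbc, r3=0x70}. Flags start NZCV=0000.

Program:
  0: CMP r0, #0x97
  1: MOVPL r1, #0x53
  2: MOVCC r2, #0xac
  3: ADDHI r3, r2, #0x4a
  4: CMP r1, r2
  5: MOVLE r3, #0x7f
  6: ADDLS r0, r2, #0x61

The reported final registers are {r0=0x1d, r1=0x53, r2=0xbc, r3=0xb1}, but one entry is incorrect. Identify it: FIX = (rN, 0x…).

FIX = (r3, 0x06)

0: ✓ CMP  NZCV=0010
1: ✓ MOVPL  r1←0x53
2: · MOVCC
3: ✓ ADDHI  r3←0x06
4: ✓ CMP  NZCV=1001
5: · MOVLE
6: ✓ ADDLS  r0←0x1d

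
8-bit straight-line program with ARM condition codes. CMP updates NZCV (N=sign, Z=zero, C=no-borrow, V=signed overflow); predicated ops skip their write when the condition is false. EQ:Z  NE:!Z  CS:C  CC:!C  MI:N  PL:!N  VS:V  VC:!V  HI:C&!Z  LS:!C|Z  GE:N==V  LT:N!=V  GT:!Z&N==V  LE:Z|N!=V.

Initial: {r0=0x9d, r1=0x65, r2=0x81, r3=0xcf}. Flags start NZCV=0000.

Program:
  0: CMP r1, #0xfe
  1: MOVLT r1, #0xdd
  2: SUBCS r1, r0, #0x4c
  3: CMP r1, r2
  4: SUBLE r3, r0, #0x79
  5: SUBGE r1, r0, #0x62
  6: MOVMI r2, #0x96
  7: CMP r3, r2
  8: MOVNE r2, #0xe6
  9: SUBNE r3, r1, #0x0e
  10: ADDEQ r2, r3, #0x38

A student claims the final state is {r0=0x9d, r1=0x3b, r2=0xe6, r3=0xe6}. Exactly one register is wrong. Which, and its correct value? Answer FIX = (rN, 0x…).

[0] flags=0000 → (cmp)
[1] flags=0000 LT?F → skip
[2] flags=0000 CS?F → skip
[3] flags=1001 → (cmp)
[4] flags=1001 LE?F → skip
[5] flags=1001 GE?T → r1=0x3b
[6] flags=1001 MI?T → r2=0x96
[7] flags=0010 → (cmp)
[8] flags=0010 NE?T → r2=0xe6
[9] flags=0010 NE?T → r3=0x2d
[10] flags=0010 EQ?F → skip

FIX = (r3, 0x2d)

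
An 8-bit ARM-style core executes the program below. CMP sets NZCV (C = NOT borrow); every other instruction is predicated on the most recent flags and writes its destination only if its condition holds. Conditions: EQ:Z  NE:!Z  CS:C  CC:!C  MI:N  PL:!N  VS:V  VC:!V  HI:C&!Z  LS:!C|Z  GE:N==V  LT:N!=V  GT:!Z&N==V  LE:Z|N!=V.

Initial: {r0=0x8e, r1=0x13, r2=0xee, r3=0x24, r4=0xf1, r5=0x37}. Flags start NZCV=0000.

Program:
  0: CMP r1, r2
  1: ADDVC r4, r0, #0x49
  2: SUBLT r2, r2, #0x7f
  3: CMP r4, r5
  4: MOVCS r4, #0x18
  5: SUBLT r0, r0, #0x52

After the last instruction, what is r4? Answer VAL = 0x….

VAL = 0x18

[0] flags=0000 → (cmp)
[1] flags=0000 VC?T → r4=0xd7
[2] flags=0000 LT?F → skip
[3] flags=1010 → (cmp)
[4] flags=1010 CS?T → r4=0x18
[5] flags=1010 LT?T → r0=0x3c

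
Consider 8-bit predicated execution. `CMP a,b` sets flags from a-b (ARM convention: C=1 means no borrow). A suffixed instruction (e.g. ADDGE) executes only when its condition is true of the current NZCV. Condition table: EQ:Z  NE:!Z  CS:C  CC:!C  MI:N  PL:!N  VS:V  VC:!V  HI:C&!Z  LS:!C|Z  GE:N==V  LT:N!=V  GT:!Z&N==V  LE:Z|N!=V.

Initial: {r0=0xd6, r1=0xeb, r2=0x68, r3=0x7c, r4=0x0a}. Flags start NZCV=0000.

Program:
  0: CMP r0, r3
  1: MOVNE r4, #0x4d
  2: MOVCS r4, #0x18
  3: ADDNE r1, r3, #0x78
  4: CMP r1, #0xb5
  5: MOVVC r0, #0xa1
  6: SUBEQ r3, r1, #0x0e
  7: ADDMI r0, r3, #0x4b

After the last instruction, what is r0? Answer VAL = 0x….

[0] flags=0011 → (cmp)
[1] flags=0011 NE?T → r4=0x4d
[2] flags=0011 CS?T → r4=0x18
[3] flags=0011 NE?T → r1=0xf4
[4] flags=0010 → (cmp)
[5] flags=0010 VC?T → r0=0xa1
[6] flags=0010 EQ?F → skip
[7] flags=0010 MI?F → skip

VAL = 0xa1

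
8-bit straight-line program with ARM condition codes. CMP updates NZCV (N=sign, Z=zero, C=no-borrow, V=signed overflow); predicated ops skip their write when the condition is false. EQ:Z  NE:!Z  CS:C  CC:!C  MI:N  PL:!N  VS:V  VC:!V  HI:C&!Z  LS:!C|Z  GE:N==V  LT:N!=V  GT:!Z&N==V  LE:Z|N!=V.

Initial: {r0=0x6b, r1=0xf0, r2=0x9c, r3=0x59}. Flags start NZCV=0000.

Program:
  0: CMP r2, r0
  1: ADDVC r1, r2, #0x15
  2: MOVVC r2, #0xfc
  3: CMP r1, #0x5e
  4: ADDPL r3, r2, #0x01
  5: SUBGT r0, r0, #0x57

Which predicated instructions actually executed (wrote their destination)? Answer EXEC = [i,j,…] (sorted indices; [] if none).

0: ✓ CMP  NZCV=0011
1: · ADDVC
2: · MOVVC
3: ✓ CMP  NZCV=1010
4: · ADDPL
5: · SUBGT

EXEC = []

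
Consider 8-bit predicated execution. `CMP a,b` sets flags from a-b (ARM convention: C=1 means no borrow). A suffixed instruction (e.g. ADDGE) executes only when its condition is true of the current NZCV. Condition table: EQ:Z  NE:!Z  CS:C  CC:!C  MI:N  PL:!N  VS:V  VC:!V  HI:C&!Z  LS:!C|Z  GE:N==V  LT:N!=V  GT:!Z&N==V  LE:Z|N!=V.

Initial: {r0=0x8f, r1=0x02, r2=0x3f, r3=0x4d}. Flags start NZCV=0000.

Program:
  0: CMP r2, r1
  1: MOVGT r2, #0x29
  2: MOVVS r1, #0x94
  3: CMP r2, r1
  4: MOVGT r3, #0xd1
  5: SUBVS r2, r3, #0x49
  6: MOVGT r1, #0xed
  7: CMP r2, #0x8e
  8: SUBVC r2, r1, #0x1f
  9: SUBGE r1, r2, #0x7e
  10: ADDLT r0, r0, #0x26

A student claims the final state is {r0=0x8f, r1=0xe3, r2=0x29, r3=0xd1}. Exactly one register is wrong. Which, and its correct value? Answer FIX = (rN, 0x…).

0: ✓ CMP  NZCV=0010
1: ✓ MOVGT  r2←0x29
2: · MOVVS
3: ✓ CMP  NZCV=0010
4: ✓ MOVGT  r3←0xd1
5: · SUBVS
6: ✓ MOVGT  r1←0xed
7: ✓ CMP  NZCV=1001
8: · SUBVC
9: ✓ SUBGE  r1←0xab
10: · ADDLT

FIX = (r1, 0xab)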